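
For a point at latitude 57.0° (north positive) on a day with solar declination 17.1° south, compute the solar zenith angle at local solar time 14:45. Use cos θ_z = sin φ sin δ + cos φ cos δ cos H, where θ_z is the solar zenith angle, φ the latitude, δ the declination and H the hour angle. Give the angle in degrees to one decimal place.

81.7°

Hour angle H = 15° × (14.75 − 12) = 41.25°.
With φ = 57.0°, δ = -17.1°, H = 41.25°: sin φ sin δ = -0.2466, cos φ cos δ cos H = 0.3914, so cos θ_z = 0.1448.
θ_z = arccos(0.1448) = 81.67°.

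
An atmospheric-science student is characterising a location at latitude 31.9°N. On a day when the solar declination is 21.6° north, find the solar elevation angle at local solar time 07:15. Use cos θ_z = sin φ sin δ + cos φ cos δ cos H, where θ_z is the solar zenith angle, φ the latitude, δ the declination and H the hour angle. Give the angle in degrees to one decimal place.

Hour angle H = 15° × (7.25 − 12) = -71.25°.
With φ = 31.9°, δ = 21.6°, H = -71.25°: sin φ sin δ = 0.1945, cos φ cos δ cos H = 0.2537, so cos θ_z = 0.4482.
θ_z = arccos(0.4482) = 63.37°, so the elevation is 90° − 63.37° = 26.63°.

26.6°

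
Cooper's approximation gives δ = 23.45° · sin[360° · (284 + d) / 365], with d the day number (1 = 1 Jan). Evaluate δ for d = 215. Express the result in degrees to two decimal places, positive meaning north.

360 × (284 + 215) / 365 = 492.164°; sin(492.164°) = 0.7412.
δ = 23.45 × 0.7412 = 17.381° ≈ +17.38°.

+17.38°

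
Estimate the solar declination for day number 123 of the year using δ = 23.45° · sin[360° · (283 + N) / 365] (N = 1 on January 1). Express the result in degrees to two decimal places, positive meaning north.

360 × (283 + 123) / 365 = 400.438°; sin(400.438°) = 0.6486.
δ = 23.45 × 0.6486 = 15.210° ≈ +15.21°.

+15.21°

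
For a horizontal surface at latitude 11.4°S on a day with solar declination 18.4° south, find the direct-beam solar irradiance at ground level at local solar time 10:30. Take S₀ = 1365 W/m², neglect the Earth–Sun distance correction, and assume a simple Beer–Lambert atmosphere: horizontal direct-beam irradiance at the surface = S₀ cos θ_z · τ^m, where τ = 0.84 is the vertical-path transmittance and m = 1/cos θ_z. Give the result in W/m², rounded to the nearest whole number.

Hour angle H = 15° × (10.5 − 12) = -22.50°.
With φ = -11.4°, δ = -18.4°, H = -22.50°: sin φ sin δ = 0.0624, cos φ cos δ cos H = 0.8594, so cos θ_z = 0.9218.
Air mass m = 1/cos θ_z = 1/0.9218 = 1.085; τ^m = 0.84^1.085 = 0.8276.
Surface direct beam = 1365 × 0.9218 × 0.8276 = 1041.33 W/m².

1041 W/m²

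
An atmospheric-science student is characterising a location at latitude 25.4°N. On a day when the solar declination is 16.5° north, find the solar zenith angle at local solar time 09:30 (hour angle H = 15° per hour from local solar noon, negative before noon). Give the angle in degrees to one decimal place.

Hour angle H = 15° × (9.5 − 12) = -37.50°.
cos θ_z = sin(25.4°) sin(16.5°) + cos(25.4°) cos(16.5°) cos(-37.50°) = 0.1218 + 0.6872 = 0.8090.
θ_z = arccos(0.8090) = 36.00°.

36.0°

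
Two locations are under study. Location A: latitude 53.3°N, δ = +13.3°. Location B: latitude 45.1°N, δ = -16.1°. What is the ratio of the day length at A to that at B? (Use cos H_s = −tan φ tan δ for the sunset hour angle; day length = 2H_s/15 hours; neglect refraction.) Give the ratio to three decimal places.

A: H_s = arccos(−tan 53.3° · tan 13.3°) = 108.49°, so 2H_s/15 = 14.4653 h.
B: H_s = arccos(−tan 45.1° · tan -16.1°) = 73.16°, so 2H_s/15 = 9.7547 h.
Ratio A/B = 14.4653 / 9.7547 = 1.4829.

1.483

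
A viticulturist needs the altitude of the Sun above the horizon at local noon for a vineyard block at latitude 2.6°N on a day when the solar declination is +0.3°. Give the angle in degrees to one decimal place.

At local solar noon the hour angle is zero, so the elevation is 90° − |φ − δ| = 90° − |2.6° − (0.3°)| = 90° − 2.3° = 87.7°.

87.7°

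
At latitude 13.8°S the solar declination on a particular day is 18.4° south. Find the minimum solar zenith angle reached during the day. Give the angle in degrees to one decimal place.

At local solar noon the hour angle is zero, so the zenith angle is |φ − δ| = |-13.8° − (-18.4°)| = 4.6°.

4.6°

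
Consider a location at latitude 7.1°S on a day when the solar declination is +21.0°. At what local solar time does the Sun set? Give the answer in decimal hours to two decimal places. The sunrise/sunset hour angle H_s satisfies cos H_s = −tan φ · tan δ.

The sunset hour angle satisfies cos H_s = −tan φ tan δ = 0.0478, giving H_s = 87.26°.
Sunset is at 12 + H_s/15 = 12 + 5.817 = 17.817 h local solar time.

17.82 h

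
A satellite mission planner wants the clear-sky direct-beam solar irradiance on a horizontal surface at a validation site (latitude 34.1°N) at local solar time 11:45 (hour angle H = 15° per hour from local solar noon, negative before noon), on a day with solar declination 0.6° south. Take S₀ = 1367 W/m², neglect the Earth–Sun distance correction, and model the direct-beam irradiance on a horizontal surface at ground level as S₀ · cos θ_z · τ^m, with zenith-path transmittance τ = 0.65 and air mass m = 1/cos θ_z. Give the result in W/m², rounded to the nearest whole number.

663 W/m²

Hour angle H = 15° × (11.75 − 12) = -3.75°.
cos θ_z = sin(34.1°) sin(-0.6°) + cos(34.1°) cos(-0.6°) cos(-3.75°) = -0.0059 + 0.8262 = 0.8203.
Air mass m = 1/cos θ_z = 1/0.8203 = 1.219; τ^m = 0.65^1.219 = 0.5915.
Surface direct beam = 1367 × 0.8203 × 0.5915 = 663.28 W/m².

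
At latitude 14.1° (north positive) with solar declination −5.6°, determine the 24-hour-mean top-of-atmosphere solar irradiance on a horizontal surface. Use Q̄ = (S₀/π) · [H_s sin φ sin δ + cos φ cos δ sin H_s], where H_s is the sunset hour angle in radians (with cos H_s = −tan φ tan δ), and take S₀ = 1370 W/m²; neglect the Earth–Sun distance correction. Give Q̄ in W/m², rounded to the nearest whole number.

405 W/m²

The sunset hour angle satisfies cos H_s = −tan φ tan δ = 0.0246, giving H_s = 88.59°. In radians, H_s = 1.5462.
H_s sin φ sin δ = 1.5462 × 0.2436 × -0.0976 = -0.0368.
cos φ cos δ sin H_s = 0.9699 × 0.9952 × 0.9997 = 0.9650.
Q̄ = (1370/π) × (-0.0368 + 0.9650) = 436.08 × 0.9282 = 404.77 W/m².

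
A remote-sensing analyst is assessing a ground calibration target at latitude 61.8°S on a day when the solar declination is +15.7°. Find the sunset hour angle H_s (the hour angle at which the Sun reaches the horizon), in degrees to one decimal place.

The sunset hour angle satisfies cos H_s = −tan φ tan δ = 0.5242, giving H_s = 58.39°.

58.4°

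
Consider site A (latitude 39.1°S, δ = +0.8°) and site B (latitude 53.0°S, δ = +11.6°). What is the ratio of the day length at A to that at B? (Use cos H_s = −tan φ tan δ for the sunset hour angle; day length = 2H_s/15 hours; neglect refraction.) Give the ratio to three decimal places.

A: H_s = arccos(−tan -39.1° · tan 0.8°) = 89.35°, so 2H_s/15 = 11.9133 h.
B: H_s = arccos(−tan -53.0° · tan 11.6°) = 74.19°, so 2H_s/15 = 9.8920 h.
Ratio A/B = 11.9133 / 9.8920 = 1.2043.

1.204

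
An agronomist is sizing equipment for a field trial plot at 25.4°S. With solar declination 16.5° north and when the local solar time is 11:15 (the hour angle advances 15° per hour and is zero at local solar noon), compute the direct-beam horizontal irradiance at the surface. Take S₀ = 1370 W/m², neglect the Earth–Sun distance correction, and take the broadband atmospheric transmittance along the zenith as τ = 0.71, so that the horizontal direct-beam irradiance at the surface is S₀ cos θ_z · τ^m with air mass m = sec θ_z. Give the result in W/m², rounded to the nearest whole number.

623 W/m²

Hour angle H = 15° × (11.25 − 12) = -11.25°.
With φ = -25.4°, δ = 16.5°, H = -11.25°: sin φ sin δ = -0.1218, cos φ cos δ cos H = 0.8495, so cos θ_z = 0.7277.
Air mass m = 1/cos θ_z = 1/0.7277 = 1.374; τ^m = 0.71^1.374 = 0.6246.
Surface direct beam = 1370 × 0.7277 × 0.6246 = 622.69 W/m².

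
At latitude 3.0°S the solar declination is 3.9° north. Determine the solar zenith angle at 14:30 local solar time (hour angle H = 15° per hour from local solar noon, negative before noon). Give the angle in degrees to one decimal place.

38.1°

Hour angle H = 15° × (14.5 − 12) = 37.50°.
cos θ_z = sin(-3.0°) sin(3.9°) + cos(-3.0°) cos(3.9°) cos(37.50°) = -0.0036 + 0.7904 = 0.7868.
θ_z = arccos(0.7868) = 38.11°.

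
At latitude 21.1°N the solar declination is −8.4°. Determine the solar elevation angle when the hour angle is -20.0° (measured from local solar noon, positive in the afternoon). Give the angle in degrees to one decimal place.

cos θ_z = sin φ sin δ + cos φ cos δ cos H = (0.3600)(-0.1461) + (0.9330)(0.9893)(0.9397) = 0.8148.
θ_z = arccos(0.8148) = 35.43°, so the elevation is 90° − 35.43° = 54.57°.

54.6°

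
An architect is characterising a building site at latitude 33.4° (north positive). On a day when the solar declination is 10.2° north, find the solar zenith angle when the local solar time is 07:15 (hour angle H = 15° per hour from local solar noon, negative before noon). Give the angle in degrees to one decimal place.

Hour angle H = 15° × (7.25 − 12) = -71.25°.
cos θ_z = sin(33.4°) sin(10.2°) + cos(33.4°) cos(10.2°) cos(-71.25°) = 0.0975 + 0.2641 = 0.3616.
θ_z = arccos(0.3616) = 68.80°.

68.8°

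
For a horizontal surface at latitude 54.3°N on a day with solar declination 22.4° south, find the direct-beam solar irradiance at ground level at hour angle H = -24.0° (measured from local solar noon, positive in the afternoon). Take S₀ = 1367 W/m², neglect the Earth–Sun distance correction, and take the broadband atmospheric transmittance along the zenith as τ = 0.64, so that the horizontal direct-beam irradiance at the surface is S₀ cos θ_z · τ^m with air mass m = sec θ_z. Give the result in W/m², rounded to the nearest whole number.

22 W/m²

With φ = 54.3°, δ = -22.4°, H = -24.00°: sin φ sin δ = -0.3095, cos φ cos δ cos H = 0.4929, so cos θ_z = 0.1834.
Air mass m = 1/cos θ_z = 1/0.1834 = 5.453; τ^m = 0.64^5.453 = 0.0877.
Surface direct beam = 1367 × 0.1834 × 0.0877 = 21.99 W/m².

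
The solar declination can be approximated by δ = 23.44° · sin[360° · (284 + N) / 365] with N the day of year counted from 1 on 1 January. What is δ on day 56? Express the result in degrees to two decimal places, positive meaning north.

360 × (284 + 56) / 365 = 335.342°; sin(335.342°) = -0.4172.
δ = 23.44 × -0.4172 = -9.779° ≈ -9.78°.

-9.78°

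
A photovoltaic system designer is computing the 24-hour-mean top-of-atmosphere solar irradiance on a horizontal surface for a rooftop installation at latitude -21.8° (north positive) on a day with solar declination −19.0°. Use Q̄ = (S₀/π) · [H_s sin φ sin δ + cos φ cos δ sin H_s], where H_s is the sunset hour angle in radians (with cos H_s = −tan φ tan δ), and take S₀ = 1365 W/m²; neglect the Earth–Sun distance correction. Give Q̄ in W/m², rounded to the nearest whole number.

The sunset hour angle satisfies cos H_s = −tan φ tan δ = -0.1377, giving H_s = 97.91°. In radians, H_s = 1.7089.
H_s sin φ sin δ = 1.7089 × -0.3714 × -0.3256 = 0.2067.
cos φ cos δ sin H_s = 0.9285 × 0.9455 × 0.9905 = 0.8696.
Q̄ = (1365/π) × (0.2067 + 0.8696) = 434.49 × 1.0763 = 467.64 W/m².

468 W/m²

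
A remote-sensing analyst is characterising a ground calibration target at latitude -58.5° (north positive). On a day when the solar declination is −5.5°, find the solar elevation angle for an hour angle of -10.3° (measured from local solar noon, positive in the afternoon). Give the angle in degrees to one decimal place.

36.4°

With φ = -58.5°, δ = -5.5°, H = -10.30°: sin φ sin δ = 0.0817, cos φ cos δ cos H = 0.5117, so cos θ_z = 0.5934.
θ_z = arccos(0.5934) = 53.60°, so the elevation is 90° − 53.60° = 36.40°.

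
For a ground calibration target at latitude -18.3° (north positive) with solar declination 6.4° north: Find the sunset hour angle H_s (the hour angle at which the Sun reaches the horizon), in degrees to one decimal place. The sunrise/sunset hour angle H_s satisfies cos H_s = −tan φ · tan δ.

87.9°

−tan φ tan δ = −(-0.3307)(0.1122) = 0.0371; H_s = arccos(0.0371) = 87.87°.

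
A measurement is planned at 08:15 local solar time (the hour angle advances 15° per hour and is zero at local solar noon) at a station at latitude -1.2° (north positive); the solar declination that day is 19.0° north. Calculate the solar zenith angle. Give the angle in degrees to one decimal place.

Hour angle H = 15° × (8.25 − 12) = -56.25°.
With φ = -1.2°, δ = 19.0°, H = -56.25°: sin φ sin δ = -0.0068, cos φ cos δ cos H = 0.5252, so cos θ_z = 0.5184.
θ_z = arccos(0.5184) = 58.78°.

58.8°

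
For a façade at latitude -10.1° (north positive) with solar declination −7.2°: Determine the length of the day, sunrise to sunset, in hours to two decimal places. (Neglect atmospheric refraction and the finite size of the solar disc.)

12.17 hours

−tan φ tan δ = −(-0.1781)(-0.1263) = -0.0225; H_s = arccos(-0.0225) = 91.29°.
Day length = 2 H_s / 15° h⁻¹ = 182.58° / 15 = 12.172 h.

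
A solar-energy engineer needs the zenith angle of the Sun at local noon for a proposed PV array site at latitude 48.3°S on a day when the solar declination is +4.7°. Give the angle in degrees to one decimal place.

53.0°

At local solar noon the hour angle is zero, so the zenith angle is |φ − δ| = |-48.3° − (4.7°)| = 53.0°.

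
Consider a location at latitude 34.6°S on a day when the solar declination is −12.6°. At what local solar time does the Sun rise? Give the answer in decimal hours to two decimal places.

cos H_s = −tan(-34.6°) · tan(-12.6°) = -0.1542, so H_s = arccos(-0.1542) = 98.87°.
Sunrise is at 12 − H_s/15 = 12 − 6.591 = 5.409 h local solar time.

5.41 h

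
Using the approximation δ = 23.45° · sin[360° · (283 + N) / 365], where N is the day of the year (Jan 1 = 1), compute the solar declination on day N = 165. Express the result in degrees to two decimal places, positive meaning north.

+23.21°

360 × (283 + 165) / 365 = 441.863°; sin(441.863°) = 0.9899.
δ = 23.45 × 0.9899 = 23.213° ≈ +23.21°.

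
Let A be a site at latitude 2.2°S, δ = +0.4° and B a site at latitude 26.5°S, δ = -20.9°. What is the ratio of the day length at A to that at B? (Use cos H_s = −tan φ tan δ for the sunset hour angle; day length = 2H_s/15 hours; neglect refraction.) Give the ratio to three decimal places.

A: H_s = arccos(−tan -2.2° · tan 0.4°) = 89.98°, so 2H_s/15 = 11.9973 h.
B: H_s = arccos(−tan -26.5° · tan -20.9°) = 100.98°, so 2H_s/15 = 13.4640 h.
Ratio A/B = 11.9973 / 13.4640 = 0.8911.

0.891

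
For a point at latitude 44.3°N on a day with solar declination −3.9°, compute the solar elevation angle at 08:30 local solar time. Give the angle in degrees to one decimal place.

22.8°

Hour angle H = 15° × (8.5 − 12) = -52.50°.
cos θ_z = sin φ sin δ + cos φ cos δ cos H = (0.6984)(-0.0680) + (0.7157)(0.9977)(0.6088) = 0.3872.
θ_z = arccos(0.3872) = 67.22°, so the elevation is 90° − 67.22° = 22.78°.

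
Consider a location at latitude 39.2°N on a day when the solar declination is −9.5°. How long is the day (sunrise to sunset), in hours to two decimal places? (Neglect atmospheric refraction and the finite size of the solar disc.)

10.95 hours

cos H_s = −tan(39.2°) · tan(-9.5°) = 0.1365, so H_s = arccos(0.1365) = 82.15°.
Day length = 2 H_s / 15° h⁻¹ = 164.30° / 15 = 10.953 h.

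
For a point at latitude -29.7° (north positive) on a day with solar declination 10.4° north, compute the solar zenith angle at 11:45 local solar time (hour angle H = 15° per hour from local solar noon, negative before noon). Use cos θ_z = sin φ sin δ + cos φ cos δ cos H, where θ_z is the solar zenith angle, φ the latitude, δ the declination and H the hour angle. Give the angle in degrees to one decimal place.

40.3°

Hour angle H = 15° × (11.75 − 12) = -3.75°.
cos θ_z = sin φ sin δ + cos φ cos δ cos H = (-0.4955)(0.1805) + (0.8686)(0.9836)(0.9979) = 0.7631.
θ_z = arccos(0.7631) = 40.26°.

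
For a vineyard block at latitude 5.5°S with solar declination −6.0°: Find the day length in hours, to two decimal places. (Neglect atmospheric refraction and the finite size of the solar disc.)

cos H_s = −tan(-5.5°) · tan(-6.0°) = -0.0101, so H_s = arccos(-0.0101) = 90.58°.
Day length = 2 H_s / 15° h⁻¹ = 181.16° / 15 = 12.077 h.

12.08 hours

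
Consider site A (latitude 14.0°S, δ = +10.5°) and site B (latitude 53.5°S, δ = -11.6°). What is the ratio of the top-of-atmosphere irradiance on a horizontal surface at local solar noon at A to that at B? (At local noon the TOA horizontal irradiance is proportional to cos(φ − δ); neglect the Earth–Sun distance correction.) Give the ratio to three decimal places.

1.223

A: cos θ_z = cos(-14.0° − (10.5°)) = 0.9100.
B: cos θ_z = cos(-53.5° − (-11.6°)) = 0.7443.
Ratio A/B = 0.9100 / 0.7443 = 1.2226.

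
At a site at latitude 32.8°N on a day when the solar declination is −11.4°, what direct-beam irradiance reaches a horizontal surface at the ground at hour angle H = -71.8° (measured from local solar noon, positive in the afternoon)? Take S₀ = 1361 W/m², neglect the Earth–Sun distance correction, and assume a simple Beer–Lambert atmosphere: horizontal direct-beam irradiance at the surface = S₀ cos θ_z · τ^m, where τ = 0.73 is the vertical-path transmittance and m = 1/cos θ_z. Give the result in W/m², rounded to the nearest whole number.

cos θ_z = sin(32.8°) sin(-11.4°) + cos(32.8°) cos(-11.4°) cos(-71.80°) = -0.1071 + 0.2574 = 0.1503.
Air mass m = 1/cos θ_z = 1/0.1503 = 6.653; τ^m = 0.73^6.653 = 0.1232.
Surface direct beam = 1361 × 0.1503 × 0.1232 = 25.20 W/m².

25 W/m²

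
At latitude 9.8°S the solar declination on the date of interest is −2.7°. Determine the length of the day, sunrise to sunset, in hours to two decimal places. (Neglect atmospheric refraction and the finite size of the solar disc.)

12.06 hours

−tan φ tan δ = −(-0.1727)(-0.0472) = -0.0082; H_s = arccos(-0.0082) = 90.47°.
Day length = 2 H_s / 15° h⁻¹ = 180.94° / 15 = 12.063 h.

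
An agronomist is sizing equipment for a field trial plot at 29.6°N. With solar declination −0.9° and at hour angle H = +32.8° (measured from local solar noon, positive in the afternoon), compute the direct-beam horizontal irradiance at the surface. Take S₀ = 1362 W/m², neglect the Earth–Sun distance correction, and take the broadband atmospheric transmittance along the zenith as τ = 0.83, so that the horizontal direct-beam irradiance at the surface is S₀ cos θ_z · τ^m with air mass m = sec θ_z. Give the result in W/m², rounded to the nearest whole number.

With φ = 29.6°, δ = -0.9°, H = 32.80°: sin φ sin δ = -0.0078, cos φ cos δ cos H = 0.7308, so cos θ_z = 0.7230.
Air mass m = 1/cos θ_z = 1/0.7230 = 1.383; τ^m = 0.83^1.383 = 0.7728.
Surface direct beam = 1362 × 0.7230 × 0.7728 = 761.00 W/m².

761 W/m²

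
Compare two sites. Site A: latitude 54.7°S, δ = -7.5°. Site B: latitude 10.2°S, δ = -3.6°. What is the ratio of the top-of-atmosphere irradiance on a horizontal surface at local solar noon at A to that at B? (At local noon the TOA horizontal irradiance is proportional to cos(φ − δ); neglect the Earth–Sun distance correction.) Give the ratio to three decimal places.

A: cos θ_z = cos(-54.7° − (-7.5°)) = 0.6794.
B: cos θ_z = cos(-10.2° − (-3.6°)) = 0.9934.
Ratio A/B = 0.6794 / 0.9934 = 0.6839.

0.684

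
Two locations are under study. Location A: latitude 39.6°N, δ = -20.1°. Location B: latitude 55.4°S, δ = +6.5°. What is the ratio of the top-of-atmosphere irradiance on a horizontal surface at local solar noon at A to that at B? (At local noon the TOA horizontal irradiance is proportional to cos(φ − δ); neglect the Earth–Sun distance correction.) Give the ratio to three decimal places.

A: cos θ_z = cos(39.6° − (-20.1°)) = 0.5045.
B: cos θ_z = cos(-55.4° − (6.5°)) = 0.4710.
Ratio A/B = 0.5045 / 0.4710 = 1.0711.

1.071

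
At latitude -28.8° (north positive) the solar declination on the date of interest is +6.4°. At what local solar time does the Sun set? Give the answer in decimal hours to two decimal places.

17.76 h

The sunset hour angle satisfies cos H_s = −tan φ tan δ = 0.0617, giving H_s = 86.46°.
Sunset is at 12 + H_s/15 = 12 + 5.764 = 17.764 h local solar time.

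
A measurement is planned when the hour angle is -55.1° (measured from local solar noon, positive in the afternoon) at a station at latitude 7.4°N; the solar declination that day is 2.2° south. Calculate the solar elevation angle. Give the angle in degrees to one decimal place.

With φ = 7.4°, δ = -2.2°, H = -55.10°: sin φ sin δ = -0.0049, cos φ cos δ cos H = 0.5670, so cos θ_z = 0.5621.
θ_z = arccos(0.5621) = 55.80°, so the elevation is 90° − 55.80° = 34.20°.

34.2°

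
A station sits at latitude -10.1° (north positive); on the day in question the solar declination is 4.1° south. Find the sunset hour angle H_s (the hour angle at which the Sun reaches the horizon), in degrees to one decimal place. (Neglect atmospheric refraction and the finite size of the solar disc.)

The sunset hour angle satisfies cos H_s = −tan φ tan δ = -0.0128, giving H_s = 90.73°.

90.7°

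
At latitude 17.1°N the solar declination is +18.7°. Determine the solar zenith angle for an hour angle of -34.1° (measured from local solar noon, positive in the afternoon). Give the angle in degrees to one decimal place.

32.4°

cos θ_z = sin φ sin δ + cos φ cos δ cos H = (0.2940)(0.3206) + (0.9558)(0.9472)(0.8281) = 0.8440.
θ_z = arccos(0.8440) = 32.44°.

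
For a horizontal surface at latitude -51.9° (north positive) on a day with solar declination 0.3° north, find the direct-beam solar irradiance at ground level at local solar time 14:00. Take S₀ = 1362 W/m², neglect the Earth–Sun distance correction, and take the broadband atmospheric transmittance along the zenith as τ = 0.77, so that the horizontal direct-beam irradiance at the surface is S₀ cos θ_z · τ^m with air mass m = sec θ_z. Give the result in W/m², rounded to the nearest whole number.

Hour angle H = 15° × (14 − 12) = 30.00°.
cos θ_z = sin φ sin δ + cos φ cos δ cos H = (-0.7869)(0.0052) + (0.6170)(1.0000)(0.8660) = 0.5302.
Air mass m = 1/cos θ_z = 1/0.5302 = 1.886; τ^m = 0.77^1.886 = 0.6108.
Surface direct beam = 1362 × 0.5302 × 0.6108 = 441.08 W/m².

441 W/m²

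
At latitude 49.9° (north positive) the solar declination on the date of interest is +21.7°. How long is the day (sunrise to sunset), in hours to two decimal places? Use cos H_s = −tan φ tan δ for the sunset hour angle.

The sunset hour angle satisfies cos H_s = −tan φ tan δ = -0.4726, giving H_s = 118.20°.
Day length = 2 H_s / 15° h⁻¹ = 236.40° / 15 = 15.760 h.

15.76 hours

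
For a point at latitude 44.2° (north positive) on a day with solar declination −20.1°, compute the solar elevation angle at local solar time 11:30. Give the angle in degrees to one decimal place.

Hour angle H = 15° × (11.5 − 12) = -7.50°.
With φ = 44.2°, δ = -20.1°, H = -7.50°: sin φ sin δ = -0.2396, cos φ cos δ cos H = 0.6675, so cos θ_z = 0.4279.
θ_z = arccos(0.4279) = 64.67°, so the elevation is 90° − 64.67° = 25.33°.

25.3°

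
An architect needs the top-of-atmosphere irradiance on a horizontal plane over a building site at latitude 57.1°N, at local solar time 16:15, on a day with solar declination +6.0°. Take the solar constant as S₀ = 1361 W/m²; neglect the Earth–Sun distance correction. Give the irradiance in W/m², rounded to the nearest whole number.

Hour angle H = 15° × (16.25 − 12) = 63.75°.
With φ = 57.1°, δ = 6.0°, H = 63.75°: sin φ sin δ = 0.0878, cos φ cos δ cos H = 0.2389, so cos θ_z = 0.3267.
Top-of-atmosphere irradiance = S₀ cos θ_z = 1361 × 0.3267 = 444.64 W/m².

445 W/m²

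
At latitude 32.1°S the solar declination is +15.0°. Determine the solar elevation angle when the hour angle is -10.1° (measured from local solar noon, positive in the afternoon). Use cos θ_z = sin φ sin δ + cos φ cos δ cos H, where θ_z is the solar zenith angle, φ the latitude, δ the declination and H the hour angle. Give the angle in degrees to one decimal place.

cos θ_z = sin(-32.1°) sin(15.0°) + cos(-32.1°) cos(15.0°) cos(-10.10°) = -0.1375 + 0.8056 = 0.6681.
θ_z = arccos(0.6681) = 48.08°, so the elevation is 90° − 48.08° = 41.92°.

41.9°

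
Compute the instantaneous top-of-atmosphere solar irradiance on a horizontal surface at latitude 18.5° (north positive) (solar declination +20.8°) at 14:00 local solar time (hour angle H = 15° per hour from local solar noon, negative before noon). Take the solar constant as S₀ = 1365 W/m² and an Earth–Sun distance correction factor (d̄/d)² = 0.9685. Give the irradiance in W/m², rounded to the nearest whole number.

1164 W/m²

Hour angle H = 15° × (14 − 12) = 30.00°.
cos θ_z = sin(18.5°) sin(20.8°) + cos(18.5°) cos(20.8°) cos(30.00°) = 0.1127 + 0.7677 = 0.8804.
Top-of-atmosphere irradiance = S₀ (d̄/d)² cos θ_z = 1365 × 0.9685 × 0.8804 = 1163.89 W/m².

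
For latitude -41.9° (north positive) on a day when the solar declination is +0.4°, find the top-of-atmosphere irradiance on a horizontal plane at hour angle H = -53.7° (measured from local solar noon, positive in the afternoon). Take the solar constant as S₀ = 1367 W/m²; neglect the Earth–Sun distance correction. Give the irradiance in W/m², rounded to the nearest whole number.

596 W/m²

cos θ_z = sin(-41.9°) sin(0.4°) + cos(-41.9°) cos(0.4°) cos(-53.70°) = -0.0047 + 0.4406 = 0.4359.
Top-of-atmosphere irradiance = S₀ cos θ_z = 1367 × 0.4359 = 595.88 W/m².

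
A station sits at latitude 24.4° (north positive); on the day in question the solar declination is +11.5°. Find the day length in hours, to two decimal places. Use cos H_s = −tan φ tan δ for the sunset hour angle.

12.71 hours

−tan φ tan δ = −(0.4536)(0.2035) = -0.0923; H_s = arccos(-0.0923) = 95.30°.
Day length = 2 H_s / 15° h⁻¹ = 190.60° / 15 = 12.707 h.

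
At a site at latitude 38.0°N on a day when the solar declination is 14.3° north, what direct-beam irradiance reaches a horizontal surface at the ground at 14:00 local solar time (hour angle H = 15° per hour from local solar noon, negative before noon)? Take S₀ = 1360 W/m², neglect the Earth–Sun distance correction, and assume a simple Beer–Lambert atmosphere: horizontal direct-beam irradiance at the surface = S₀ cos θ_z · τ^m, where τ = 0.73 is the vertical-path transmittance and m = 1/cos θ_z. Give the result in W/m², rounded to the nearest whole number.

751 W/m²

Hour angle H = 15° × (14 − 12) = 30.00°.
cos θ_z = sin φ sin δ + cos φ cos δ cos H = (0.6157)(0.2470) + (0.7880)(0.9690)(0.8660) = 0.8133.
Air mass m = 1/cos θ_z = 1/0.8133 = 1.230; τ^m = 0.73^1.230 = 0.6790.
Surface direct beam = 1360 × 0.8133 × 0.6790 = 751.03 W/m².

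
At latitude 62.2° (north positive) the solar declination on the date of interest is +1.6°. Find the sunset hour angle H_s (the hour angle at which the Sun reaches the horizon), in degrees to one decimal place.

93.0°

cos H_s = −tan(62.2°) · tan(1.6°) = -0.0530, so H_s = arccos(-0.0530) = 93.04°.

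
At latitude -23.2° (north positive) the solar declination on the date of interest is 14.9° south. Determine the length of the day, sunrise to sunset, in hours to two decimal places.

cos H_s = −tan(-23.2°) · tan(-14.9°) = -0.1140, so H_s = arccos(-0.1140) = 96.55°.
Day length = 2 H_s / 15° h⁻¹ = 193.10° / 15 = 12.873 h.

12.87 hours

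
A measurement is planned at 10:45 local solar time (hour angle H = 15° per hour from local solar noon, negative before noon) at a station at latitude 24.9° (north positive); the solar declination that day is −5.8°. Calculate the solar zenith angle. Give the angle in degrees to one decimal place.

35.7°

Hour angle H = 15° × (10.75 − 12) = -18.75°.
cos θ_z = sin(24.9°) sin(-5.8°) + cos(24.9°) cos(-5.8°) cos(-18.75°) = -0.0425 + 0.8545 = 0.8120.
θ_z = arccos(0.8120) = 35.71°.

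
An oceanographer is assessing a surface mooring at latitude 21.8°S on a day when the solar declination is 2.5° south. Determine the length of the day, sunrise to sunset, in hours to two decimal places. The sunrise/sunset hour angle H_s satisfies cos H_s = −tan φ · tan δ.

12.13 hours

The sunset hour angle satisfies cos H_s = −tan φ tan δ = -0.0175, giving H_s = 91.00°.
Day length = 2 H_s / 15° h⁻¹ = 182.00° / 15 = 12.133 h.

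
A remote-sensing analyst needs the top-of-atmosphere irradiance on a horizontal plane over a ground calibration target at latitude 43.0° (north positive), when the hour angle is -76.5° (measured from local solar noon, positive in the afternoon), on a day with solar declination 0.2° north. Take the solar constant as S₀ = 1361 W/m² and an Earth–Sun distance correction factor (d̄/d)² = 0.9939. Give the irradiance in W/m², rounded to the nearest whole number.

234 W/m²

With φ = 43.0°, δ = 0.2°, H = -76.50°: sin φ sin δ = 0.0024, cos φ cos δ cos H = 0.1707, so cos θ_z = 0.1731.
Top-of-atmosphere irradiance = S₀ (d̄/d)² cos θ_z = 1361 × 0.9939 × 0.1731 = 234.15 W/m².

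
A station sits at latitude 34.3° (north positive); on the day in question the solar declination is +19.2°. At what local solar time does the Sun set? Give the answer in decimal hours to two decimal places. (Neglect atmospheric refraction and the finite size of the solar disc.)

The sunset hour angle satisfies cos H_s = −tan φ tan δ = -0.2376, giving H_s = 103.74°.
Sunset is at 12 + H_s/15 = 12 + 6.916 = 18.916 h local solar time.

18.92 h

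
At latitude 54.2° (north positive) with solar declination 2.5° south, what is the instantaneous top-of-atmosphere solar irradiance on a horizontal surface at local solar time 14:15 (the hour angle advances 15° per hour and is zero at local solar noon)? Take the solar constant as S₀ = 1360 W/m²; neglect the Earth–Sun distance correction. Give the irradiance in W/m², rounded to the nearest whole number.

613 W/m²

Hour angle H = 15° × (14.25 − 12) = 33.75°.
cos θ_z = sin φ sin δ + cos φ cos δ cos H = (0.8111)(-0.0436) + (0.5850)(0.9990)(0.8315) = 0.4506.
Top-of-atmosphere irradiance = S₀ cos θ_z = 1360 × 0.4506 = 612.82 W/m².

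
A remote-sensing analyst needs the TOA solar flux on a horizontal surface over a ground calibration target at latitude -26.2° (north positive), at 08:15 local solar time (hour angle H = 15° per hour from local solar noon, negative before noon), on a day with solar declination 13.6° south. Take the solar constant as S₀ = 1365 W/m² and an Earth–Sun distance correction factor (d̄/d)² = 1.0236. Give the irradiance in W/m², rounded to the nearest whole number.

822 W/m²

Hour angle H = 15° × (8.25 − 12) = -56.25°.
cos θ_z = sin φ sin δ + cos φ cos δ cos H = (-0.4415)(-0.2351) + (0.8973)(0.9720)(0.5556) = 0.5884.
Top-of-atmosphere irradiance = S₀ (d̄/d)² cos θ_z = 1365 × 1.0236 × 0.5884 = 822.12 W/m².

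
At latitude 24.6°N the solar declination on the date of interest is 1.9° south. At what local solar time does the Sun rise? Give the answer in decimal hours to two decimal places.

6.06 h

cos H_s = −tan(24.6°) · tan(-1.9°) = 0.0152, so H_s = arccos(0.0152) = 89.13°.
Sunrise is at 12 − H_s/15 = 12 − 5.942 = 6.058 h local solar time.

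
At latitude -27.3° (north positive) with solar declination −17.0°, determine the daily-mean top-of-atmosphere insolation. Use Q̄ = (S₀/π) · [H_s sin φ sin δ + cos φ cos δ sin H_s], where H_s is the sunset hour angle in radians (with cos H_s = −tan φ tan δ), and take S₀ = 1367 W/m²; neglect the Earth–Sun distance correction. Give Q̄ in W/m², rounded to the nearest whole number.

cos H_s = −tan(-27.3°) · tan(-17.0°) = -0.1578, so H_s = arccos(-0.1578) = 99.08°. In radians, H_s = 1.7293.
H_s sin φ sin δ = 1.7293 × -0.4586 × -0.2924 = 0.2319.
cos φ cos δ sin H_s = 0.8886 × 0.9563 × 0.9875 = 0.8391.
Q̄ = (1367/π) × (0.2319 + 0.8391) = 435.13 × 1.0710 = 466.02 W/m².

466 W/m²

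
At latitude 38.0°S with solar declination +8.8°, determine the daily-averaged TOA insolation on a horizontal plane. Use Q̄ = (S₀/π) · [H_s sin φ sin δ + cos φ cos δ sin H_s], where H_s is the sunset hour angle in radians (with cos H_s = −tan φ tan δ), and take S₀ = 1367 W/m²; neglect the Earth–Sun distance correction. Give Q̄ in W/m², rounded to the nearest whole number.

cos H_s = −tan(-38.0°) · tan(8.8°) = 0.1209, so H_s = arccos(0.1209) = 83.06°. In radians, H_s = 1.4497.
H_s sin φ sin δ = 1.4497 × -0.6157 × 0.1530 = -0.1366.
cos φ cos δ sin H_s = 0.7880 × 0.9882 × 0.9927 = 0.7730.
Q̄ = (1367/π) × (-0.1366 + 0.7730) = 435.13 × 0.6364 = 276.92 W/m².

277 W/m²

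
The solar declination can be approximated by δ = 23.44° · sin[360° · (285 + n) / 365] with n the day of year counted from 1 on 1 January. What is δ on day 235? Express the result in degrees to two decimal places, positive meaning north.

360 × (285 + 235) / 365 = 512.877°; sin(512.877°) = 0.4559.
δ = 23.44 × 0.4559 = 10.686° ≈ +10.69°.

+10.69°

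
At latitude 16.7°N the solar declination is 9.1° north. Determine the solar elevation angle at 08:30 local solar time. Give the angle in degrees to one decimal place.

38.4°

Hour angle H = 15° × (8.5 − 12) = -52.50°.
With φ = 16.7°, δ = 9.1°, H = -52.50°: sin φ sin δ = 0.0454, cos φ cos δ cos H = 0.5757, so cos θ_z = 0.6211.
θ_z = arccos(0.6211) = 51.60°, so the elevation is 90° − 51.60° = 38.40°.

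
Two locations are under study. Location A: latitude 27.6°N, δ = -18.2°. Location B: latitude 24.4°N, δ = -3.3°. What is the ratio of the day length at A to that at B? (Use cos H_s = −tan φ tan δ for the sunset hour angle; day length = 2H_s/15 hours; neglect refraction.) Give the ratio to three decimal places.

0.905

A: H_s = arccos(−tan 27.6° · tan -18.2°) = 80.10°, so 2H_s/15 = 10.6800 h.
B: H_s = arccos(−tan 24.4° · tan -3.3°) = 88.50°, so 2H_s/15 = 11.8000 h.
Ratio A/B = 10.6800 / 11.8000 = 0.9051.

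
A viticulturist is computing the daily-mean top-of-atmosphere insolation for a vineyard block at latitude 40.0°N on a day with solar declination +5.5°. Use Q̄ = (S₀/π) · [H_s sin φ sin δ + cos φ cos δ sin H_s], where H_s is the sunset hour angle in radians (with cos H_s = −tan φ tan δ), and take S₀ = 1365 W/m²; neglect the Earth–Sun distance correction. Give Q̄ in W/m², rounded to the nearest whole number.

374 W/m²

cos H_s = −tan(40.0°) · tan(5.5°) = -0.0808, so H_s = arccos(-0.0808) = 94.63°. In radians, H_s = 1.6516.
H_s sin φ sin δ = 1.6516 × 0.6428 × 0.0958 = 0.1017.
cos φ cos δ sin H_s = 0.7660 × 0.9954 × 0.9967 = 0.7600.
Q̄ = (1365/π) × (0.1017 + 0.7600) = 434.49 × 0.8617 = 374.40 W/m².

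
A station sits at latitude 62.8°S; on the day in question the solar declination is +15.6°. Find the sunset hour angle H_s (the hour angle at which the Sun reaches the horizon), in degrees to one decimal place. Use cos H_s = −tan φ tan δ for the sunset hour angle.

57.1°

−tan φ tan δ = −(-1.9458)(0.2792) = 0.5433; H_s = arccos(0.5433) = 57.09°.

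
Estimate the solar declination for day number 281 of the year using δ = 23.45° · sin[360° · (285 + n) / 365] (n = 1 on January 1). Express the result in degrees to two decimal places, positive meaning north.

360 × (285 + 281) / 365 = 558.247°; sin(558.247°) = -0.3131.
δ = 23.45 × -0.3131 = -7.342° ≈ -7.34°.

-7.34°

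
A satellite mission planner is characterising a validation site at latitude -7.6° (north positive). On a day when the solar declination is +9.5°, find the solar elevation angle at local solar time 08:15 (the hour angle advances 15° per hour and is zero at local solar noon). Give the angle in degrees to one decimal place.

31.4°

Hour angle H = 15° × (8.25 − 12) = -56.25°.
cos θ_z = sin φ sin δ + cos φ cos δ cos H = (-0.1323)(0.1650) + (0.9912)(0.9863)(0.5556) = 0.5213.
θ_z = arccos(0.5213) = 58.58°, so the elevation is 90° − 58.58° = 31.42°.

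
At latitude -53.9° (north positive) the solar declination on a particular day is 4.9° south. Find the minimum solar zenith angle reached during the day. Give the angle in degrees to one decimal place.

At local solar noon the hour angle is zero, so the zenith angle is |φ − δ| = |-53.9° − (-4.9°)| = 49.0°.

49.0°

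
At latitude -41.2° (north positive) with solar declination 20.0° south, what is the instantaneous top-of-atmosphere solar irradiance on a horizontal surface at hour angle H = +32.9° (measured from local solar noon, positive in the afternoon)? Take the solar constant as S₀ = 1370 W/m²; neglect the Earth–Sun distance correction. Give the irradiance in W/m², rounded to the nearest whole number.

cos θ_z = sin(-41.2°) sin(-20.0°) + cos(-41.2°) cos(-20.0°) cos(32.90°) = 0.2253 + 0.5936 = 0.8189.
Top-of-atmosphere irradiance = S₀ cos θ_z = 1370 × 0.8189 = 1121.89 W/m².

1122 W/m²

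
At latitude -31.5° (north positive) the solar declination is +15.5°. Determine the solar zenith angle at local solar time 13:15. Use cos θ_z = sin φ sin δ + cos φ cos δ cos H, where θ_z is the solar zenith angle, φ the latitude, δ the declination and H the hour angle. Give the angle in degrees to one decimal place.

Hour angle H = 15° × (13.25 − 12) = 18.75°.
cos θ_z = sin(-31.5°) sin(15.5°) + cos(-31.5°) cos(15.5°) cos(18.75°) = -0.1396 + 0.7780 = 0.6384.
θ_z = arccos(0.6384) = 50.33°.

50.3°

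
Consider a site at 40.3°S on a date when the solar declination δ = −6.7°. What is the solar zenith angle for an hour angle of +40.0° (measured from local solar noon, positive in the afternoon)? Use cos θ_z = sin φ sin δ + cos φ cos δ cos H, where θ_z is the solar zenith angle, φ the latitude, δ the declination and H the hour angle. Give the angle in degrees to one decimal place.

49.0°

cos θ_z = sin φ sin δ + cos φ cos δ cos H = (-0.6468)(-0.1167) + (0.7627)(0.9932)(0.7660) = 0.6557.
θ_z = arccos(0.6557) = 49.03°.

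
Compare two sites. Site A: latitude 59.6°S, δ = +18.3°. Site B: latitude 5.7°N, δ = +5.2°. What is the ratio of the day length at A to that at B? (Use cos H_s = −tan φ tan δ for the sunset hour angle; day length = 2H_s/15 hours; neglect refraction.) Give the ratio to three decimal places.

A: H_s = arccos(−tan -59.6° · tan 18.3°) = 55.69°, so 2H_s/15 = 7.4253 h.
B: H_s = arccos(−tan 5.7° · tan 5.2°) = 90.52°, so 2H_s/15 = 12.0693 h.
Ratio A/B = 7.4253 / 12.0693 = 0.6152.

0.615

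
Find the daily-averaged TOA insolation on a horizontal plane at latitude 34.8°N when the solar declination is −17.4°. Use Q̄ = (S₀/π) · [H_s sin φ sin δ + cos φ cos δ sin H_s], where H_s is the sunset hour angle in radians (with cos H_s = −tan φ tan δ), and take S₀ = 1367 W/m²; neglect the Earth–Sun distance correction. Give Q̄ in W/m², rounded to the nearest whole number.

232 W/m²

−tan φ tan δ = −(0.6950)(-0.3134) = 0.2178; H_s = arccos(0.2178) = 77.42°. In radians, H_s = 1.3512.
H_s sin φ sin δ = 1.3512 × 0.5707 × -0.2990 = -0.2306.
cos φ cos δ sin H_s = 0.8211 × 0.9542 × 0.9760 = 0.7647.
Q̄ = (1367/π) × (-0.2306 + 0.7647) = 435.13 × 0.5341 = 232.40 W/m².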